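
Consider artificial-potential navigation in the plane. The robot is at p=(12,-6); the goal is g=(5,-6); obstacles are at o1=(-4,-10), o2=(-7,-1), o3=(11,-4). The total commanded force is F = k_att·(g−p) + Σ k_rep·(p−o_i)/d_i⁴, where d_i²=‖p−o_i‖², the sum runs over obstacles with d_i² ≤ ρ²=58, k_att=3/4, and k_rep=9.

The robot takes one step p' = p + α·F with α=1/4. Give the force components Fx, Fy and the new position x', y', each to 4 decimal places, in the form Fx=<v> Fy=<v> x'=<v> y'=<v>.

Fx=-4.8900 Fy=-0.7200 x'=10.7775 y'=-6.1800

F_att = 3/4·(g−p) = 3/4·(-7,0) = (-5.2500,0.0000)
o1: d²=272 > ρ²=58 → inactive
o2: d²=386 > ρ²=58 → inactive
o3: d²=5 ≤ ρ²=58; F_rep = 9·(1,-2)/5² = (0.3600,-0.7200)
F = F_att + ΣF_rep = (-4.8900,-0.7200)
p' = p + 1/4·F = (10.7775,-6.1800)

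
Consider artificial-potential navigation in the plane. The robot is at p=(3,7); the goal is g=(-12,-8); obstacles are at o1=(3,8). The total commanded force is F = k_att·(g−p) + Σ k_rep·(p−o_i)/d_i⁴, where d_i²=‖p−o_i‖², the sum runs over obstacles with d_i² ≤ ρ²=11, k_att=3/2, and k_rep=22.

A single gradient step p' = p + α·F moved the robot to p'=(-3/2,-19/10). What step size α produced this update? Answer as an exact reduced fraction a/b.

α = 1/5

F_att = 3/2·(g−p) = 3/2·(-15,-15) = (-22.5000,-22.5000)
o1: d²=1 ≤ ρ²=11; F_rep = 22·(0,-1)/1² = (0.0000,-22.0000)
F = F_att + ΣF_rep = (-22.5000,-44.5000)
Δp = p'−p = (-4.5000,-8.9000); α = Δx/Fx = (-9/2) / (-45/2) = 1/5
check: Δy/Fy = (-89/10) / (-89/2) = 1/5 ✓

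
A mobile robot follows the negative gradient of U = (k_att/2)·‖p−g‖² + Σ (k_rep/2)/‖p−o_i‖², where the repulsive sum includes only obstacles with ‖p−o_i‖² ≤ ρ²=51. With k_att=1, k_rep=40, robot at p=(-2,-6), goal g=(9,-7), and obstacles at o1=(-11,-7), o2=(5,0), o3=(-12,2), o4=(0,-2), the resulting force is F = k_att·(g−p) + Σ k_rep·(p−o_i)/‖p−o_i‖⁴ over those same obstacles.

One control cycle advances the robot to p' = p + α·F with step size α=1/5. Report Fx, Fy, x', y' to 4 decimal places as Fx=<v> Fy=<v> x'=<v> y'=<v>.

Fx=10.8000 Fy=-1.4000 x'=0.1600 y'=-6.2800

F_att = 1·(g−p) = 1·(11,-1) = (11.0000,-1.0000)
o1: d²=82 > ρ²=51 → inactive
o2: d²=85 > ρ²=51 → inactive
o3: d²=164 > ρ²=51 → inactive
o4: d²=20 ≤ ρ²=51; F_rep = 40·(-2,-4)/20² = (-0.2000,-0.4000)
F = F_att + ΣF_rep = (10.8000,-1.4000)
p' = p + 1/5·F = (0.1600,-6.2800)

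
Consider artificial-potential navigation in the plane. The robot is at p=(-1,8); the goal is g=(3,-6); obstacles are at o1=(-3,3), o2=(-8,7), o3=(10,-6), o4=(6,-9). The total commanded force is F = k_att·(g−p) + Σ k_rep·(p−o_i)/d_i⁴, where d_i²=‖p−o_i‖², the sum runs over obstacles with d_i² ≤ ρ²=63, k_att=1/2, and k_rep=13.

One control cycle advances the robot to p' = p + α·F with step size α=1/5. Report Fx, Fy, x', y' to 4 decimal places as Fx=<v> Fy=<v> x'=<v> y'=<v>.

Fx=2.0673 Fy=-6.9175 x'=-0.5865 y'=6.6165

F_att = 1/2·(g−p) = 1/2·(4,-14) = (2.0000,-7.0000)
o1: d²=29 ≤ ρ²=63; F_rep = 13·(2,5)/29² = (0.0309,0.0773)
o2: d²=50 ≤ ρ²=63; F_rep = 13·(7,1)/50² = (0.0364,0.0052)
o3: d²=317 > ρ²=63 → inactive
o4: d²=338 > ρ²=63 → inactive
F = F_att + ΣF_rep = (2.0673,-6.9175)
p' = p + 1/5·F = (-0.5865,6.6165)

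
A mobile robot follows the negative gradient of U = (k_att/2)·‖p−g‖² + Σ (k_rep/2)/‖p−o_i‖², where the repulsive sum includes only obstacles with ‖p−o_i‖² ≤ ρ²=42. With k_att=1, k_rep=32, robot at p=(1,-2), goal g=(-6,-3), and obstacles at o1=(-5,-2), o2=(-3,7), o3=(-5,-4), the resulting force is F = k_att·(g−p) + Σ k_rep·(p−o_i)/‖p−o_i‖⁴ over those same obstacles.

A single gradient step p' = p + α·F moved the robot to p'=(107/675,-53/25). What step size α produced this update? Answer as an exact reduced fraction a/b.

α = 1/8

F_att = 1·(g−p) = 1·(-7,-1) = (-7.0000,-1.0000)
o1: d²=36 ≤ ρ²=42; F_rep = 32·(6,0)/36² = (0.1481,0.0000)
o2: d²=97 > ρ²=42 → inactive
o3: d²=40 ≤ ρ²=42; F_rep = 32·(6,2)/40² = (0.1200,0.0400)
F = F_att + ΣF_rep = (-6.7319,-0.9600)
Δp = p'−p = (-0.8415,-0.1200); α = Δx/Fx = (-568/675) / (-4544/675) = 1/8
check: Δy/Fy = (-3/25) / (-24/25) = 1/8 ✓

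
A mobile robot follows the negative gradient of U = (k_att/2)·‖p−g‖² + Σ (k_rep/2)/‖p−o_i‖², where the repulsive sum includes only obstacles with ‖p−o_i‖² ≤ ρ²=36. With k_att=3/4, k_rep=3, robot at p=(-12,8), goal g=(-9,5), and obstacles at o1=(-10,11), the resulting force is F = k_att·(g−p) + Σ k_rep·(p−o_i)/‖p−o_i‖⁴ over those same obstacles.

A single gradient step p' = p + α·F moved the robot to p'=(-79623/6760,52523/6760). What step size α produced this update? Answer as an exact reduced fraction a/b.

α = 1/10

F_att = 3/4·(g−p) = 3/4·(3,-3) = (2.2500,-2.2500)
o1: d²=13 ≤ ρ²=36; F_rep = 3·(-2,-3)/13² = (-0.0355,-0.0533)
F = F_att + ΣF_rep = (2.2145,-2.3033)
Δp = p'−p = (0.2214,-0.2303); α = Δx/Fx = (1497/6760) / (1497/676) = 1/10
check: Δy/Fy = (-1557/6760) / (-1557/676) = 1/10 ✓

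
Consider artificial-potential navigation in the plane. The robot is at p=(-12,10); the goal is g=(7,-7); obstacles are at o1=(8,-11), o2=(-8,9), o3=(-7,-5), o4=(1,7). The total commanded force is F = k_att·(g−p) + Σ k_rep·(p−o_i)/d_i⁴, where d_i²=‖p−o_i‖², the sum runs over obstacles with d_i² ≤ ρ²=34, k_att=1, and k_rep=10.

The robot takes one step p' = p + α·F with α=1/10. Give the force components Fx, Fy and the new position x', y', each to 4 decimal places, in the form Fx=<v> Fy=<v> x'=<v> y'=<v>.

F_att = 1·(g−p) = 1·(19,-17) = (19.0000,-17.0000)
o1: d²=841 > ρ²=34 → inactive
o2: d²=17 ≤ ρ²=34; F_rep = 10·(-4,1)/17² = (-0.1384,0.0346)
o3: d²=250 > ρ²=34 → inactive
o4: d²=178 > ρ²=34 → inactive
F = F_att + ΣF_rep = (18.8616,-16.9654)
p' = p + 1/10·F = (-10.1138,8.3035)

Fx=18.8616 Fy=-16.9654 x'=-10.1138 y'=8.3035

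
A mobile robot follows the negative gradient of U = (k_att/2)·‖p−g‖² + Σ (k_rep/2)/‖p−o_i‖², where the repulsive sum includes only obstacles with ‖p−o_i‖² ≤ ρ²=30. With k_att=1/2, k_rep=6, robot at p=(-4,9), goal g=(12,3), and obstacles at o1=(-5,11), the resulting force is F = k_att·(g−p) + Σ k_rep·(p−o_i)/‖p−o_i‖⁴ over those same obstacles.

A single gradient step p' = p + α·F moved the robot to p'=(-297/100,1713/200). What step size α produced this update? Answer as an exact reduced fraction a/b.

α = 1/8

F_att = 1/2·(g−p) = 1/2·(16,-6) = (8.0000,-3.0000)
o1: d²=5 ≤ ρ²=30; F_rep = 6·(1,-2)/5² = (0.2400,-0.4800)
F = F_att + ΣF_rep = (8.2400,-3.4800)
Δp = p'−p = (1.0300,-0.4350); α = Δx/Fx = (103/100) / (206/25) = 1/8
check: Δy/Fy = (-87/200) / (-87/25) = 1/8 ✓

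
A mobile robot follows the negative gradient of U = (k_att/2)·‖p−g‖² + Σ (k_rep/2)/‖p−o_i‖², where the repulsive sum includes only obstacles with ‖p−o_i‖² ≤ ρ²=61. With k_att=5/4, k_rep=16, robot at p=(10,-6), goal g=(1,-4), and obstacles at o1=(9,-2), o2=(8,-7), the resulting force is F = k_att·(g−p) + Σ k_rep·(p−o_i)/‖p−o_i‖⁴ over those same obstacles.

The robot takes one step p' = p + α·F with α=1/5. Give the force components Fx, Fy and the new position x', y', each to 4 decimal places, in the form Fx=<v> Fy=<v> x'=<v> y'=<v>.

Fx=-9.9146 Fy=2.9185 x'=8.0171 y'=-5.4163

F_att = 5/4·(g−p) = 5/4·(-9,2) = (-11.2500,2.5000)
o1: d²=17 ≤ ρ²=61; F_rep = 16·(1,-4)/17² = (0.0554,-0.2215)
o2: d²=5 ≤ ρ²=61; F_rep = 16·(2,1)/5² = (1.2800,0.6400)
F = F_att + ΣF_rep = (-9.9146,2.9185)
p' = p + 1/5·F = (8.0171,-5.4163)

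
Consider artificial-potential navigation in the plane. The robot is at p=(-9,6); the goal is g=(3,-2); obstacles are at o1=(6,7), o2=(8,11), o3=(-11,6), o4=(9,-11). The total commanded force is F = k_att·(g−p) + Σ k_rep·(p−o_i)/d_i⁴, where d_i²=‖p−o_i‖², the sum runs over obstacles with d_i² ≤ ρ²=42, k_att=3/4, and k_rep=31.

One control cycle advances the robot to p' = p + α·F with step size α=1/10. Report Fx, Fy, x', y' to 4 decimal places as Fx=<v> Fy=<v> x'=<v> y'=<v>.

F_att = 3/4·(g−p) = 3/4·(12,-8) = (9.0000,-6.0000)
o1: d²=226 > ρ²=42 → inactive
o2: d²=314 > ρ²=42 → inactive
o3: d²=4 ≤ ρ²=42; F_rep = 31·(2,0)/4² = (3.8750,0.0000)
o4: d²=613 > ρ²=42 → inactive
F = F_att + ΣF_rep = (12.8750,-6.0000)
p' = p + 1/10·F = (-7.7125,5.4000)

Fx=12.8750 Fy=-6.0000 x'=-7.7125 y'=5.4000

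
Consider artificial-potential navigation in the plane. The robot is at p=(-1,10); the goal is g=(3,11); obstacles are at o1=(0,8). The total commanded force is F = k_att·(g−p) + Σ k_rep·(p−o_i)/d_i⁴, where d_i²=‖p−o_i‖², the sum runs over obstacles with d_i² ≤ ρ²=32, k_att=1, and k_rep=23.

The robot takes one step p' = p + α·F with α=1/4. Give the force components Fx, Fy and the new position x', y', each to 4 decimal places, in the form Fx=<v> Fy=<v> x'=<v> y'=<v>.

Fx=3.0800 Fy=2.8400 x'=-0.2300 y'=10.7100

F_att = 1·(g−p) = 1·(4,1) = (4.0000,1.0000)
o1: d²=5 ≤ ρ²=32; F_rep = 23·(-1,2)/5² = (-0.9200,1.8400)
F = F_att + ΣF_rep = (3.0800,2.8400)
p' = p + 1/4·F = (-0.2300,10.7100)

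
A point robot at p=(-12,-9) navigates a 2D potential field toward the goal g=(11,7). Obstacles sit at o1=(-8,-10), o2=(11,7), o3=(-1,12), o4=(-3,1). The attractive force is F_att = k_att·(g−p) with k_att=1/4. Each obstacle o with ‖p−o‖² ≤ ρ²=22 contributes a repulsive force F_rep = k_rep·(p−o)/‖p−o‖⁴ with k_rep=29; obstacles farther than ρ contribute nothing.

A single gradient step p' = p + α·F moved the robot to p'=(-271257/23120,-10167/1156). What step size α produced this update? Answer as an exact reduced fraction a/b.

F_att = 1/4·(g−p) = 1/4·(23,16) = (5.7500,4.0000)
o1: d²=17 ≤ ρ²=22; F_rep = 29·(-4,1)/17² = (-0.4014,0.1003)
o2: d²=785 > ρ²=22 → inactive
o3: d²=562 > ρ²=22 → inactive
o4: d²=181 > ρ²=22 → inactive
F = F_att + ΣF_rep = (5.3486,4.1003)
Δp = p'−p = (0.2674,0.2050); α = Δx/Fx = (6183/23120) / (6183/1156) = 1/20
check: Δy/Fy = (237/1156) / (1185/289) = 1/20 ✓

α = 1/20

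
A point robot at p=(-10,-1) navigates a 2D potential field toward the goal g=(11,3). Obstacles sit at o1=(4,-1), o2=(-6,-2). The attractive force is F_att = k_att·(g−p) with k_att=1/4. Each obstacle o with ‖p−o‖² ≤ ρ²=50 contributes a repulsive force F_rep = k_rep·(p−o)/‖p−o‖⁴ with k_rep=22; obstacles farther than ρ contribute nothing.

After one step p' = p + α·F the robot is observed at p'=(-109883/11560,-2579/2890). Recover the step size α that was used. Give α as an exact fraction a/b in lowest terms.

α = 1/10

F_att = 1/4·(g−p) = 1/4·(21,4) = (5.2500,1.0000)
o1: d²=196 > ρ²=50 → inactive
o2: d²=17 ≤ ρ²=50; F_rep = 22·(-4,1)/17² = (-0.3045,0.0761)
F = F_att + ΣF_rep = (4.9455,1.0761)
Δp = p'−p = (0.4946,0.1076); α = Δx/Fx = (5717/11560) / (5717/1156) = 1/10
check: Δy/Fy = (311/2890) / (311/289) = 1/10 ✓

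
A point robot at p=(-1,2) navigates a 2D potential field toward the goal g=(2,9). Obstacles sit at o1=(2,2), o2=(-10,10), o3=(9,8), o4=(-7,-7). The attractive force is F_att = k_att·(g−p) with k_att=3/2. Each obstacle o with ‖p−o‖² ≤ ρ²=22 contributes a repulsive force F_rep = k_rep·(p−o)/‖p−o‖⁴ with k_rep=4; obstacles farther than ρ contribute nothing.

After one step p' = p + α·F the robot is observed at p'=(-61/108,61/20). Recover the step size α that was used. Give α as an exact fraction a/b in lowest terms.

α = 1/10

F_att = 3/2·(g−p) = 3/2·(3,7) = (4.5000,10.5000)
o1: d²=9 ≤ ρ²=22; F_rep = 4·(-3,0)/9² = (-0.1481,0.0000)
o2: d²=145 > ρ²=22 → inactive
o3: d²=136 > ρ²=22 → inactive
o4: d²=117 > ρ²=22 → inactive
F = F_att + ΣF_rep = (4.3519,10.5000)
Δp = p'−p = (0.4352,1.0500); α = Δx/Fx = (47/108) / (235/54) = 1/10
check: Δy/Fy = (21/20) / (21/2) = 1/10 ✓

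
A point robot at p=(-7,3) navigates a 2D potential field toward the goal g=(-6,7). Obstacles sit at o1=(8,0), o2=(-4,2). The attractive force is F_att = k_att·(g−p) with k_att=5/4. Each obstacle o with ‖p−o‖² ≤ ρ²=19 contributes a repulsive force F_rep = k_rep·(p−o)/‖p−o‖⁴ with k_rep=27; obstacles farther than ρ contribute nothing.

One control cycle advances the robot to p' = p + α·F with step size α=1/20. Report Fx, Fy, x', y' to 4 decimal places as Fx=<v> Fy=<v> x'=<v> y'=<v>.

Fx=0.4400 Fy=5.2700 x'=-6.9780 y'=3.2635

F_att = 5/4·(g−p) = 5/4·(1,4) = (1.2500,5.0000)
o1: d²=234 > ρ²=19 → inactive
o2: d²=10 ≤ ρ²=19; F_rep = 27·(-3,1)/10² = (-0.8100,0.2700)
F = F_att + ΣF_rep = (0.4400,5.2700)
p' = p + 1/20·F = (-6.9780,3.2635)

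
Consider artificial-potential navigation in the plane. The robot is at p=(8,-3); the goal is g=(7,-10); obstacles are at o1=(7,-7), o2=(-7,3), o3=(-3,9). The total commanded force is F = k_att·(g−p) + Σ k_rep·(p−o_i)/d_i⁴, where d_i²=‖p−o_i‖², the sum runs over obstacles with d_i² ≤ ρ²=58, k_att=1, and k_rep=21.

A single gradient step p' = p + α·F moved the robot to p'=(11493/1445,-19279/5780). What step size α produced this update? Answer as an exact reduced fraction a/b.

F_att = 1·(g−p) = 1·(-1,-7) = (-1.0000,-7.0000)
o1: d²=17 ≤ ρ²=58; F_rep = 21·(1,4)/17² = (0.0727,0.2907)
o2: d²=261 > ρ²=58 → inactive
o3: d²=265 > ρ²=58 → inactive
F = F_att + ΣF_rep = (-0.9273,-6.7093)
Δp = p'−p = (-0.0464,-0.3355); α = Δx/Fx = (-67/1445) / (-268/289) = 1/20
check: Δy/Fy = (-1939/5780) / (-1939/289) = 1/20 ✓

α = 1/20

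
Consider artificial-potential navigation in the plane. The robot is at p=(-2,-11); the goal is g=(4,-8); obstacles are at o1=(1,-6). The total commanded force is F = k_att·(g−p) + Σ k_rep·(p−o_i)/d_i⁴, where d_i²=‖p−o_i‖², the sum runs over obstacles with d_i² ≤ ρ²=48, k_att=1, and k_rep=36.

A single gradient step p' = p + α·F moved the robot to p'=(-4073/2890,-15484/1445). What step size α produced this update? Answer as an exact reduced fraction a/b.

F_att = 1·(g−p) = 1·(6,3) = (6.0000,3.0000)
o1: d²=34 ≤ ρ²=48; F_rep = 36·(-3,-5)/34² = (-0.0934,-0.1557)
F = F_att + ΣF_rep = (5.9066,2.8443)
Δp = p'−p = (0.5907,0.2844); α = Δx/Fx = (1707/2890) / (1707/289) = 1/10
check: Δy/Fy = (411/1445) / (822/289) = 1/10 ✓

α = 1/10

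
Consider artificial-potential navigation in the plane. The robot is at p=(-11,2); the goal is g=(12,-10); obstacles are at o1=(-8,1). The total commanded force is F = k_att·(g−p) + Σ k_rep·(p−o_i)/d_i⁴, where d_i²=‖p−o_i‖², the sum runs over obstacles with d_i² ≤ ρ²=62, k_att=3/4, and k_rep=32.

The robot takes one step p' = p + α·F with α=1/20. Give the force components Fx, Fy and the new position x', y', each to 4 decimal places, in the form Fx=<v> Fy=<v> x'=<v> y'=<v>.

F_att = 3/4·(g−p) = 3/4·(23,-12) = (17.2500,-9.0000)
o1: d²=10 ≤ ρ²=62; F_rep = 32·(-3,1)/10² = (-0.9600,0.3200)
F = F_att + ΣF_rep = (16.2900,-8.6800)
p' = p + 1/20·F = (-10.1855,1.5660)

Fx=16.2900 Fy=-8.6800 x'=-10.1855 y'=1.5660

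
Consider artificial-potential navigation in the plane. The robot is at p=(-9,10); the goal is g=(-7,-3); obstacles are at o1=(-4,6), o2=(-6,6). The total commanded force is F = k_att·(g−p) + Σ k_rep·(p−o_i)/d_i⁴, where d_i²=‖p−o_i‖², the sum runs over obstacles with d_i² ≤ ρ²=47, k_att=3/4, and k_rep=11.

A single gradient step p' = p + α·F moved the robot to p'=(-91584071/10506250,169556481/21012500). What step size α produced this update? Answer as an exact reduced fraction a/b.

F_att = 3/4·(g−p) = 3/4·(2,-13) = (1.5000,-9.7500)
o1: d²=41 ≤ ρ²=47; F_rep = 11·(-5,4)/41² = (-0.0327,0.0262)
o2: d²=25 ≤ ρ²=47; F_rep = 11·(-3,4)/25² = (-0.0528,0.0704)
F = F_att + ΣF_rep = (1.4145,-9.6534)
Δp = p'−p = (0.2829,-1.9307); α = Δx/Fx = (2972179/10506250) / (2972179/2101250) = 1/5
check: Δy/Fy = (-40568519/21012500) / (-40568519/4202500) = 1/5 ✓

α = 1/5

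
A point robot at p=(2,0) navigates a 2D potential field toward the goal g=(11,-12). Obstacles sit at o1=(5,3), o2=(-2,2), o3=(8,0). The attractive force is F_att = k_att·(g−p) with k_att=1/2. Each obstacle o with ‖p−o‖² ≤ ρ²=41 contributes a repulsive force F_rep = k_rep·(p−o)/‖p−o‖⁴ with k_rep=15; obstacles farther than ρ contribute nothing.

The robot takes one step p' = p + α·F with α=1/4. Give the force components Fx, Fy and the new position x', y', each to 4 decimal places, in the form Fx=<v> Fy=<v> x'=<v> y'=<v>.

F_att = 1/2·(g−p) = 1/2·(9,-12) = (4.5000,-6.0000)
o1: d²=18 ≤ ρ²=41; F_rep = 15·(-3,-3)/18² = (-0.1389,-0.1389)
o2: d²=20 ≤ ρ²=41; F_rep = 15·(4,-2)/20² = (0.1500,-0.0750)
o3: d²=36 ≤ ρ²=41; F_rep = 15·(-6,0)/36² = (-0.0694,0.0000)
F = F_att + ΣF_rep = (4.4417,-6.2139)
p' = p + 1/4·F = (3.1104,-1.5535)

Fx=4.4417 Fy=-6.2139 x'=3.1104 y'=-1.5535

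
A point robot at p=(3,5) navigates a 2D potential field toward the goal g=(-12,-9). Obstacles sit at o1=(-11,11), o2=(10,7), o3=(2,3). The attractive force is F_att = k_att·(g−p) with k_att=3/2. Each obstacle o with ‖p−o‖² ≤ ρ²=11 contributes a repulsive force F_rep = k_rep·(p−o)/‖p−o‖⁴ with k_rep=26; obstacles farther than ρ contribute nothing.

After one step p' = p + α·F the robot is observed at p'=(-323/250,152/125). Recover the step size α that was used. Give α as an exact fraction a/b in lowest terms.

F_att = 3/2·(g−p) = 3/2·(-15,-14) = (-22.5000,-21.0000)
o1: d²=232 > ρ²=11 → inactive
o2: d²=53 > ρ²=11 → inactive
o3: d²=5 ≤ ρ²=11; F_rep = 26·(1,2)/5² = (1.0400,2.0800)
F = F_att + ΣF_rep = (-21.4600,-18.9200)
Δp = p'−p = (-4.2920,-3.7840); α = Δx/Fx = (-1073/250) / (-1073/50) = 1/5
check: Δy/Fy = (-473/125) / (-473/25) = 1/5 ✓

α = 1/5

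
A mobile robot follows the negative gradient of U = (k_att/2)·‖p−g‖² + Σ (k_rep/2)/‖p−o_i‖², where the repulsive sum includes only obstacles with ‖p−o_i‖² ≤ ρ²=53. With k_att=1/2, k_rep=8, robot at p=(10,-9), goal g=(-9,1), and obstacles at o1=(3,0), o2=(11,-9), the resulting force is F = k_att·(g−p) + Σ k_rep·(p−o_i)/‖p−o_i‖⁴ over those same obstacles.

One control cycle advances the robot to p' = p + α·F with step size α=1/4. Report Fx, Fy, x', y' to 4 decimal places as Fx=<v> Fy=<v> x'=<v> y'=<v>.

F_att = 1/2·(g−p) = 1/2·(-19,10) = (-9.5000,5.0000)
o1: d²=130 > ρ²=53 → inactive
o2: d²=1 ≤ ρ²=53; F_rep = 8·(-1,0)/1² = (-8.0000,0.0000)
F = F_att + ΣF_rep = (-17.5000,5.0000)
p' = p + 1/4·F = (5.6250,-7.7500)

Fx=-17.5000 Fy=5.0000 x'=5.6250 y'=-7.7500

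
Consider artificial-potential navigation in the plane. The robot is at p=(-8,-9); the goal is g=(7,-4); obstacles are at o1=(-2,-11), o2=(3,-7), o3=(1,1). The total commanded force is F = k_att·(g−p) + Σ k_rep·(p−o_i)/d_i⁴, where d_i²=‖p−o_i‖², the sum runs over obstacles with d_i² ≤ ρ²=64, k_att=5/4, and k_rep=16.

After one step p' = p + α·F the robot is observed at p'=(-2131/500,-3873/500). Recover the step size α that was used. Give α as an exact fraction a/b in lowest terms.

α = 1/5

F_att = 5/4·(g−p) = 5/4·(15,5) = (18.7500,6.2500)
o1: d²=40 ≤ ρ²=64; F_rep = 16·(-6,2)/40² = (-0.0600,0.0200)
o2: d²=125 > ρ²=64 → inactive
o3: d²=181 > ρ²=64 → inactive
F = F_att + ΣF_rep = (18.6900,6.2700)
Δp = p'−p = (3.7380,1.2540); α = Δx/Fx = (1869/500) / (1869/100) = 1/5
check: Δy/Fy = (627/500) / (627/100) = 1/5 ✓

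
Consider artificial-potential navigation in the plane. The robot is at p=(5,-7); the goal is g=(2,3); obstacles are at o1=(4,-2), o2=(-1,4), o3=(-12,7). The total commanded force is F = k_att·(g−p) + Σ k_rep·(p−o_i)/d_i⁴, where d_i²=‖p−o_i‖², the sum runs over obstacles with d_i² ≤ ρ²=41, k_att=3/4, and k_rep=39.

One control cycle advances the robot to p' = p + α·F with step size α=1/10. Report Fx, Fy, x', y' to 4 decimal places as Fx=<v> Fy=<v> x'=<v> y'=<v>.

F_att = 3/4·(g−p) = 3/4·(-3,10) = (-2.2500,7.5000)
o1: d²=26 ≤ ρ²=41; F_rep = 39·(1,-5)/26² = (0.0577,-0.2885)
o2: d²=157 > ρ²=41 → inactive
o3: d²=485 > ρ²=41 → inactive
F = F_att + ΣF_rep = (-2.1923,7.2115)
p' = p + 1/10·F = (4.7808,-6.2788)

Fx=-2.1923 Fy=7.2115 x'=4.7808 y'=-6.2788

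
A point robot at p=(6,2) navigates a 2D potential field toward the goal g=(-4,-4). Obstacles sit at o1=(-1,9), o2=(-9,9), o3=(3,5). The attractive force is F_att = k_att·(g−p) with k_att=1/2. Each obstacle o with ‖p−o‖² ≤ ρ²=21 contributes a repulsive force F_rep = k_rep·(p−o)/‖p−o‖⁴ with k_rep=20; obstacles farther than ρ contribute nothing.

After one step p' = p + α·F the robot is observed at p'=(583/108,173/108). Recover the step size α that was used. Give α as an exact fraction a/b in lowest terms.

α = 1/8

F_att = 1/2·(g−p) = 1/2·(-10,-6) = (-5.0000,-3.0000)
o1: d²=98 > ρ²=21 → inactive
o2: d²=274 > ρ²=21 → inactive
o3: d²=18 ≤ ρ²=21; F_rep = 20·(3,-3)/18² = (0.1852,-0.1852)
F = F_att + ΣF_rep = (-4.8148,-3.1852)
Δp = p'−p = (-0.6019,-0.3981); α = Δx/Fx = (-65/108) / (-130/27) = 1/8
check: Δy/Fy = (-43/108) / (-86/27) = 1/8 ✓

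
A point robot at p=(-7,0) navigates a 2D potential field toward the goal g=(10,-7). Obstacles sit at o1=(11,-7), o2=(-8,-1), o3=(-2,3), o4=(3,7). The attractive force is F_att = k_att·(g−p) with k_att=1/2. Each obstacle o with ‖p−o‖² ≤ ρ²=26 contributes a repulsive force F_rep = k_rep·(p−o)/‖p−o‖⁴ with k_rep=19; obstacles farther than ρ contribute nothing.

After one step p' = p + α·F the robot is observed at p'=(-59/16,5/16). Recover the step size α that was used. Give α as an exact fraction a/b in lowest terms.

α = 1/4

F_att = 1/2·(g−p) = 1/2·(17,-7) = (8.5000,-3.5000)
o1: d²=373 > ρ²=26 → inactive
o2: d²=2 ≤ ρ²=26; F_rep = 19·(1,1)/2² = (4.7500,4.7500)
o3: d²=34 > ρ²=26 → inactive
o4: d²=149 > ρ²=26 → inactive
F = F_att + ΣF_rep = (13.2500,1.2500)
Δp = p'−p = (3.3125,0.3125); α = Δx/Fx = (53/16) / (53/4) = 1/4
check: Δy/Fy = (5/16) / (5/4) = 1/4 ✓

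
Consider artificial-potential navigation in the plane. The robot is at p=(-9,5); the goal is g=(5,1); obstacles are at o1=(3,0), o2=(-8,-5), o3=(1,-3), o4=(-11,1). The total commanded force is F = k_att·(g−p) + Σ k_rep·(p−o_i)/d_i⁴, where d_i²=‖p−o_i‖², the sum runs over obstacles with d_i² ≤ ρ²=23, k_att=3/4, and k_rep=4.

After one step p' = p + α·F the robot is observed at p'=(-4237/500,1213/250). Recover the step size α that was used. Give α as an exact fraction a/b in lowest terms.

F_att = 3/4·(g−p) = 3/4·(14,-4) = (10.5000,-3.0000)
o1: d²=169 > ρ²=23 → inactive
o2: d²=101 > ρ²=23 → inactive
o3: d²=164 > ρ²=23 → inactive
o4: d²=20 ≤ ρ²=23; F_rep = 4·(2,4)/20² = (0.0200,0.0400)
F = F_att + ΣF_rep = (10.5200,-2.9600)
Δp = p'−p = (0.5260,-0.1480); α = Δx/Fx = (263/500) / (263/25) = 1/20
check: Δy/Fy = (-37/250) / (-74/25) = 1/20 ✓

α = 1/20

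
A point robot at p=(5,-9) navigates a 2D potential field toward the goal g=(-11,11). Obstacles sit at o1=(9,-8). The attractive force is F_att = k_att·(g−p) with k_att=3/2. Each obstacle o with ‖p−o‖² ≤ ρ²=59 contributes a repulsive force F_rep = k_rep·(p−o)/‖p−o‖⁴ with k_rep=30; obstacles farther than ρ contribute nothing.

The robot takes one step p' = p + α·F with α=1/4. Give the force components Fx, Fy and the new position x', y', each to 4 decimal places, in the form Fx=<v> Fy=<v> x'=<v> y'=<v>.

Fx=-24.4152 Fy=29.8962 x'=-1.1038 y'=-1.5260

F_att = 3/2·(g−p) = 3/2·(-16,20) = (-24.0000,30.0000)
o1: d²=17 ≤ ρ²=59; F_rep = 30·(-4,-1)/17² = (-0.4152,-0.1038)
F = F_att + ΣF_rep = (-24.4152,29.8962)
p' = p + 1/4·F = (-1.1038,-1.5260)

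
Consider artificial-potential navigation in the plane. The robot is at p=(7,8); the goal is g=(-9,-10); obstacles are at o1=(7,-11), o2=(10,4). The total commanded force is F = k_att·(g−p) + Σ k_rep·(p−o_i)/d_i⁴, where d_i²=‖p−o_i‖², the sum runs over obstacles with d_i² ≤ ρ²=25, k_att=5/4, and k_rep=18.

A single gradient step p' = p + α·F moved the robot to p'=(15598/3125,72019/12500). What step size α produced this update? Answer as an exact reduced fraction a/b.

F_att = 5/4·(g−p) = 5/4·(-16,-18) = (-20.0000,-22.5000)
o1: d²=361 > ρ²=25 → inactive
o2: d²=25 ≤ ρ²=25; F_rep = 18·(-3,4)/25² = (-0.0864,0.1152)
F = F_att + ΣF_rep = (-20.0864,-22.3848)
Δp = p'−p = (-2.0086,-2.2385); α = Δx/Fx = (-6277/3125) / (-12554/625) = 1/10
check: Δy/Fy = (-27981/12500) / (-27981/1250) = 1/10 ✓

α = 1/10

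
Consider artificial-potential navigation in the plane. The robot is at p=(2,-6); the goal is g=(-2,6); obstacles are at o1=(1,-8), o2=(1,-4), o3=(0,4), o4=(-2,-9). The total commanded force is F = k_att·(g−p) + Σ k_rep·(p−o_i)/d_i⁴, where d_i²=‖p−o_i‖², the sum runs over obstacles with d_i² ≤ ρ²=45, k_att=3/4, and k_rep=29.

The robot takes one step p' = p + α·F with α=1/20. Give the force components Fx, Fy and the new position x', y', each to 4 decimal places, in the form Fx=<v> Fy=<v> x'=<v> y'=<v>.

Fx=-0.4944 Fy=9.1392 x'=1.9753 y'=-5.5430

F_att = 3/4·(g−p) = 3/4·(-4,12) = (-3.0000,9.0000)
o1: d²=5 ≤ ρ²=45; F_rep = 29·(1,2)/5² = (1.1600,2.3200)
o2: d²=5 ≤ ρ²=45; F_rep = 29·(1,-2)/5² = (1.1600,-2.3200)
o3: d²=104 > ρ²=45 → inactive
o4: d²=25 ≤ ρ²=45; F_rep = 29·(4,3)/25² = (0.1856,0.1392)
F = F_att + ΣF_rep = (-0.4944,9.1392)
p' = p + 1/20·F = (1.9753,-5.5430)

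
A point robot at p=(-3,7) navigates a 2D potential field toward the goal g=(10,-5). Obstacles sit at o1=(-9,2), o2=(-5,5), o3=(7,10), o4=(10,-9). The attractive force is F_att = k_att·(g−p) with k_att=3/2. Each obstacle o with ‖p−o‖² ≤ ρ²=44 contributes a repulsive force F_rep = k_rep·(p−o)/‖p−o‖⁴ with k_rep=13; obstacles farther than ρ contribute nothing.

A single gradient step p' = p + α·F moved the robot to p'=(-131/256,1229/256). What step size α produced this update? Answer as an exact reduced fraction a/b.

F_att = 3/2·(g−p) = 3/2·(13,-12) = (19.5000,-18.0000)
o1: d²=61 > ρ²=44 → inactive
o2: d²=8 ≤ ρ²=44; F_rep = 13·(2,2)/8² = (0.4062,0.4062)
o3: d²=109 > ρ²=44 → inactive
o4: d²=425 > ρ²=44 → inactive
F = F_att + ΣF_rep = (19.9062,-17.5938)
Δp = p'−p = (2.4883,-2.1992); α = Δx/Fx = (637/256) / (637/32) = 1/8
check: Δy/Fy = (-563/256) / (-563/32) = 1/8 ✓

α = 1/8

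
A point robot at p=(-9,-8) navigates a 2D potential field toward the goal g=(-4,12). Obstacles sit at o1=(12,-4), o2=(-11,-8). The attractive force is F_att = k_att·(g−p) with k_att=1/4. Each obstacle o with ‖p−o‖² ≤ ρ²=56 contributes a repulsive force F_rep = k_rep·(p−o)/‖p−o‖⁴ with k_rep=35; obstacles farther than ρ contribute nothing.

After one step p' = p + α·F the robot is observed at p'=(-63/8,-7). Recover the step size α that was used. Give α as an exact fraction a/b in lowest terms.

F_att = 1/4·(g−p) = 1/4·(5,20) = (1.2500,5.0000)
o1: d²=457 > ρ²=56 → inactive
o2: d²=4 ≤ ρ²=56; F_rep = 35·(2,0)/4² = (4.3750,0.0000)
F = F_att + ΣF_rep = (5.6250,5.0000)
Δp = p'−p = (1.1250,1.0000); α = Δx/Fx = (9/8) / (45/8) = 1/5
check: Δy/Fy = (1) / (5) = 1/5 ✓

α = 1/5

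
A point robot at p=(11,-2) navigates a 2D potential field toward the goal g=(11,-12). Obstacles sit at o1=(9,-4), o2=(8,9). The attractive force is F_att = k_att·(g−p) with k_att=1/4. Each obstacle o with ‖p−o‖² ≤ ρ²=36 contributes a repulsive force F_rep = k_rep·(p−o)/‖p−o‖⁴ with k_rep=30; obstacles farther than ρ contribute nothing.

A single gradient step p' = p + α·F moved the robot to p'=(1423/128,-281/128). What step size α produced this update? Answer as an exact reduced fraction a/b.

F_att = 1/4·(g−p) = 1/4·(0,-10) = (0.0000,-2.5000)
o1: d²=8 ≤ ρ²=36; F_rep = 30·(2,2)/8² = (0.9375,0.9375)
o2: d²=130 > ρ²=36 → inactive
F = F_att + ΣF_rep = (0.9375,-1.5625)
Δp = p'−p = (0.1172,-0.1953); α = Δx/Fx = (15/128) / (15/16) = 1/8
check: Δy/Fy = (-25/128) / (-25/16) = 1/8 ✓

α = 1/8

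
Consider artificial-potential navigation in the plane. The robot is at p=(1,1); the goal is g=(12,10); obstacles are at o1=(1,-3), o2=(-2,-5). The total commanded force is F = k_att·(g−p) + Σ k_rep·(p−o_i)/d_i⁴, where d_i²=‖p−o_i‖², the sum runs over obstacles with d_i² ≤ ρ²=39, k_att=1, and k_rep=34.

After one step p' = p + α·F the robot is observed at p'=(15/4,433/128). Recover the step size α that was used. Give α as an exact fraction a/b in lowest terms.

F_att = 1·(g−p) = 1·(11,9) = (11.0000,9.0000)
o1: d²=16 ≤ ρ²=39; F_rep = 34·(0,4)/16² = (0.0000,0.5312)
o2: d²=45 > ρ²=39 → inactive
F = F_att + ΣF_rep = (11.0000,9.5312)
Δp = p'−p = (2.7500,2.3828); α = Δx/Fx = (11/4) / (11) = 1/4
check: Δy/Fy = (305/128) / (305/32) = 1/4 ✓

α = 1/4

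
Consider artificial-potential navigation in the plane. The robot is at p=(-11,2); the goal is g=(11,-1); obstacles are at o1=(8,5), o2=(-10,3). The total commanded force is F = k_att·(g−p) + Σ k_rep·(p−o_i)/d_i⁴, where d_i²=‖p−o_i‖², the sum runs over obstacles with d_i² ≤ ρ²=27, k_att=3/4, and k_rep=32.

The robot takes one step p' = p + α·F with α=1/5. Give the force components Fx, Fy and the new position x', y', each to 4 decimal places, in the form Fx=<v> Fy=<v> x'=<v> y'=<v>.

F_att = 3/4·(g−p) = 3/4·(22,-3) = (16.5000,-2.2500)
o1: d²=370 > ρ²=27 → inactive
o2: d²=2 ≤ ρ²=27; F_rep = 32·(-1,-1)/2² = (-8.0000,-8.0000)
F = F_att + ΣF_rep = (8.5000,-10.2500)
p' = p + 1/5·F = (-9.3000,-0.0500)

Fx=8.5000 Fy=-10.2500 x'=-9.3000 y'=-0.0500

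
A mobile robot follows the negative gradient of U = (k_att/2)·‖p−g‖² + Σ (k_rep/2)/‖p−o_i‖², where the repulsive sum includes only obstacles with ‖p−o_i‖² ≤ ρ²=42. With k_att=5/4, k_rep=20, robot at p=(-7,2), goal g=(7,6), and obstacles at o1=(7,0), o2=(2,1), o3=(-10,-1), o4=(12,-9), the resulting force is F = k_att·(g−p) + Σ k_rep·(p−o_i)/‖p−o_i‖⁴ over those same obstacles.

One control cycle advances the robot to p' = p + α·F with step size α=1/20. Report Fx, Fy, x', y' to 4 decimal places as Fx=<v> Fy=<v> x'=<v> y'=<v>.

Fx=17.6852 Fy=5.1852 x'=-6.1157 y'=2.2593

F_att = 5/4·(g−p) = 5/4·(14,4) = (17.5000,5.0000)
o1: d²=200 > ρ²=42 → inactive
o2: d²=82 > ρ²=42 → inactive
o3: d²=18 ≤ ρ²=42; F_rep = 20·(3,3)/18² = (0.1852,0.1852)
o4: d²=482 > ρ²=42 → inactive
F = F_att + ΣF_rep = (17.6852,5.1852)
p' = p + 1/20·F = (-6.1157,2.2593)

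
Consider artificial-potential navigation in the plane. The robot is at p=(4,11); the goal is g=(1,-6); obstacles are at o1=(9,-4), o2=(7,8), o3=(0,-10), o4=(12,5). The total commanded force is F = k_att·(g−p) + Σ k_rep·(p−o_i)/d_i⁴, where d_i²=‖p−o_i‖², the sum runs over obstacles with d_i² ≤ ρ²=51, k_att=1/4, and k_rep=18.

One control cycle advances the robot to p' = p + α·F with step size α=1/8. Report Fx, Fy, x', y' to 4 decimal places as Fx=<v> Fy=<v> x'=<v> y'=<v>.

Fx=-0.9167 Fy=-4.0833 x'=3.8854 y'=10.4896

F_att = 1/4·(g−p) = 1/4·(-3,-17) = (-0.7500,-4.2500)
o1: d²=250 > ρ²=51 → inactive
o2: d²=18 ≤ ρ²=51; F_rep = 18·(-3,3)/18² = (-0.1667,0.1667)
o3: d²=457 > ρ²=51 → inactive
o4: d²=100 > ρ²=51 → inactive
F = F_att + ΣF_rep = (-0.9167,-4.0833)
p' = p + 1/8·F = (3.8854,10.4896)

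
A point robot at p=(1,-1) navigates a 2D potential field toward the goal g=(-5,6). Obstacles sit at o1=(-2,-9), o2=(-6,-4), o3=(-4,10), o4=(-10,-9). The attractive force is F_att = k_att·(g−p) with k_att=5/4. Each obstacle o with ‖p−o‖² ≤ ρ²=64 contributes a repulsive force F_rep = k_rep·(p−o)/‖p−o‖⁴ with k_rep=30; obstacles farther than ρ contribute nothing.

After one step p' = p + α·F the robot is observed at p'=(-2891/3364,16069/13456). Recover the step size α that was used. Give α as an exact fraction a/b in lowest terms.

F_att = 5/4·(g−p) = 5/4·(-6,7) = (-7.5000,8.7500)
o1: d²=73 > ρ²=64 → inactive
o2: d²=58 ≤ ρ²=64; F_rep = 30·(7,3)/58² = (0.0624,0.0268)
o3: d²=146 > ρ²=64 → inactive
o4: d²=185 > ρ²=64 → inactive
F = F_att + ΣF_rep = (-7.4376,8.7768)
Δp = p'−p = (-1.8594,2.1942); α = Δx/Fx = (-6255/3364) / (-6255/841) = 1/4
check: Δy/Fy = (29525/13456) / (29525/3364) = 1/4 ✓

α = 1/4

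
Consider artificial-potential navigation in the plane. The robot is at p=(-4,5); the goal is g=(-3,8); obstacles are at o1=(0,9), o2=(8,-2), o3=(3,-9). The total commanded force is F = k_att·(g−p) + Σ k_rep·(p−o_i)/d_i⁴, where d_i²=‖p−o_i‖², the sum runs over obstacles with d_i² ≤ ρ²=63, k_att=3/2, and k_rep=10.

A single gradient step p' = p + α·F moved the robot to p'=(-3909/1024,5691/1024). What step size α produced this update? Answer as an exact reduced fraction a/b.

F_att = 3/2·(g−p) = 3/2·(1,3) = (1.5000,4.5000)
o1: d²=32 ≤ ρ²=63; F_rep = 10·(-4,-4)/32² = (-0.0391,-0.0391)
o2: d²=193 > ρ²=63 → inactive
o3: d²=245 > ρ²=63 → inactive
F = F_att + ΣF_rep = (1.4609,4.4609)
Δp = p'−p = (0.1826,0.5576); α = Δx/Fx = (187/1024) / (187/128) = 1/8
check: Δy/Fy = (571/1024) / (571/128) = 1/8 ✓

α = 1/8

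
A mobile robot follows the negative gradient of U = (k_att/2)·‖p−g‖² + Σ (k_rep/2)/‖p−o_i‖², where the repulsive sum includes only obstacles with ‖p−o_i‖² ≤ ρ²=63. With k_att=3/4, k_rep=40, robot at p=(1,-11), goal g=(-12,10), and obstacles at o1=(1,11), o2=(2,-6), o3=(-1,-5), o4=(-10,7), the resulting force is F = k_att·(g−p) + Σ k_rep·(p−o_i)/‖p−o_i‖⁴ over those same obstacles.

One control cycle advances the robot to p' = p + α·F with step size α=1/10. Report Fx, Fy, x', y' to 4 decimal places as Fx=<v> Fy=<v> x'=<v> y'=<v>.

Fx=-9.7592 Fy=15.3041 x'=0.0241 y'=-9.4696

F_att = 3/4·(g−p) = 3/4·(-13,21) = (-9.7500,15.7500)
o1: d²=484 > ρ²=63 → inactive
o2: d²=26 ≤ ρ²=63; F_rep = 40·(-1,-5)/26² = (-0.0592,-0.2959)
o3: d²=40 ≤ ρ²=63; F_rep = 40·(2,-6)/40² = (0.0500,-0.1500)
o4: d²=445 > ρ²=63 → inactive
F = F_att + ΣF_rep = (-9.7592,15.3041)
p' = p + 1/10·F = (0.0241,-9.4696)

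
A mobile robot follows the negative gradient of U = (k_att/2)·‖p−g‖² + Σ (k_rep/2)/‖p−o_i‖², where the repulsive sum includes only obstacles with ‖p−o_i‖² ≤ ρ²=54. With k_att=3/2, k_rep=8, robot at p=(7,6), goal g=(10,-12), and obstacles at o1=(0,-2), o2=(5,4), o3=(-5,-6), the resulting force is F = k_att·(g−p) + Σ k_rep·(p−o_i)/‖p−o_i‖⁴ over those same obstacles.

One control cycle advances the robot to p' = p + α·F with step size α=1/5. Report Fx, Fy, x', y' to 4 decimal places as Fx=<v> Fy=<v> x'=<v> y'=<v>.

F_att = 3/2·(g−p) = 3/2·(3,-18) = (4.5000,-27.0000)
o1: d²=113 > ρ²=54 → inactive
o2: d²=8 ≤ ρ²=54; F_rep = 8·(2,2)/8² = (0.2500,0.2500)
o3: d²=288 > ρ²=54 → inactive
F = F_att + ΣF_rep = (4.7500,-26.7500)
p' = p + 1/5·F = (7.9500,0.6500)

Fx=4.7500 Fy=-26.7500 x'=7.9500 y'=0.6500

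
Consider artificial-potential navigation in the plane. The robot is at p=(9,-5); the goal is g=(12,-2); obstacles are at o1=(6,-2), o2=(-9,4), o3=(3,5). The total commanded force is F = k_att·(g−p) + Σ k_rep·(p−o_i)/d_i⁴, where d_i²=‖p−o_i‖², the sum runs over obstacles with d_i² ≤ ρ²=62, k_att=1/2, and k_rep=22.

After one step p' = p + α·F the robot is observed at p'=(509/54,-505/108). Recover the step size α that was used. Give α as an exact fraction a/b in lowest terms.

F_att = 1/2·(g−p) = 1/2·(3,3) = (1.5000,1.5000)
o1: d²=18 ≤ ρ²=62; F_rep = 22·(3,-3)/18² = (0.2037,-0.2037)
o2: d²=405 > ρ²=62 → inactive
o3: d²=136 > ρ²=62 → inactive
F = F_att + ΣF_rep = (1.7037,1.2963)
Δp = p'−p = (0.4259,0.3241); α = Δx/Fx = (23/54) / (46/27) = 1/4
check: Δy/Fy = (35/108) / (35/27) = 1/4 ✓

α = 1/4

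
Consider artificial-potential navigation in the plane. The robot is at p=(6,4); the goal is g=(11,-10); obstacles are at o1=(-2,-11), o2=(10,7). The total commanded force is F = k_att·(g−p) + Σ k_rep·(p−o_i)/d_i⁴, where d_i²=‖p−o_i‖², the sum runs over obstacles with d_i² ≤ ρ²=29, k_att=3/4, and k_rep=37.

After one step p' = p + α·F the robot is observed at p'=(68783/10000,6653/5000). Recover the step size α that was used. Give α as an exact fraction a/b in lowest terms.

F_att = 3/4·(g−p) = 3/4·(5,-14) = (3.7500,-10.5000)
o1: d²=289 > ρ²=29 → inactive
o2: d²=25 ≤ ρ²=29; F_rep = 37·(-4,-3)/25² = (-0.2368,-0.1776)
F = F_att + ΣF_rep = (3.5132,-10.6776)
Δp = p'−p = (0.8783,-2.6694); α = Δx/Fx = (8783/10000) / (8783/2500) = 1/4
check: Δy/Fy = (-13347/5000) / (-13347/1250) = 1/4 ✓

α = 1/4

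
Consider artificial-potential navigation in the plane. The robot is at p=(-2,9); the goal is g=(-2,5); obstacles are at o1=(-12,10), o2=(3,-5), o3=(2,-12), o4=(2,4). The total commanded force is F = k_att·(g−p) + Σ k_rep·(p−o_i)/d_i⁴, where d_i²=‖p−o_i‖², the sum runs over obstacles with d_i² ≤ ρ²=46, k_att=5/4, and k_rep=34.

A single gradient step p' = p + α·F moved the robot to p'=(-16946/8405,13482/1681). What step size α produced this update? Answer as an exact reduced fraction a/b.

F_att = 5/4·(g−p) = 5/4·(0,-4) = (0.0000,-5.0000)
o1: d²=101 > ρ²=46 → inactive
o2: d²=221 > ρ²=46 → inactive
o3: d²=457 > ρ²=46 → inactive
o4: d²=41 ≤ ρ²=46; F_rep = 34·(-4,5)/41² = (-0.0809,0.1011)
F = F_att + ΣF_rep = (-0.0809,-4.8989)
Δp = p'−p = (-0.0162,-0.9798); α = Δx/Fx = (-136/8405) / (-136/1681) = 1/5
check: Δy/Fy = (-1647/1681) / (-8235/1681) = 1/5 ✓

α = 1/5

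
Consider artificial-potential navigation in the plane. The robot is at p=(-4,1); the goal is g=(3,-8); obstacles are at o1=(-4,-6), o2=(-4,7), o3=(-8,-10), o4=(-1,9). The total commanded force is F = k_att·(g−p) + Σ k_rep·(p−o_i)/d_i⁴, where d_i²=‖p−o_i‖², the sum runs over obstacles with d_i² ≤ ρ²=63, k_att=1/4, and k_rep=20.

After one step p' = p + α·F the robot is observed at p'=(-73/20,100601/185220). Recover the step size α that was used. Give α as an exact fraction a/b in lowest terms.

α = 1/5

F_att = 1/4·(g−p) = 1/4·(7,-9) = (1.7500,-2.2500)
o1: d²=49 ≤ ρ²=63; F_rep = 20·(0,7)/49² = (0.0000,0.0583)
o2: d²=36 ≤ ρ²=63; F_rep = 20·(0,-6)/36² = (0.0000,-0.0926)
o3: d²=137 > ρ²=63 → inactive
o4: d²=73 > ρ²=63 → inactive
F = F_att + ΣF_rep = (1.7500,-2.2843)
Δp = p'−p = (0.3500,-0.4569); α = Δx/Fx = (7/20) / (7/4) = 1/5
check: Δy/Fy = (-84619/185220) / (-84619/37044) = 1/5 ✓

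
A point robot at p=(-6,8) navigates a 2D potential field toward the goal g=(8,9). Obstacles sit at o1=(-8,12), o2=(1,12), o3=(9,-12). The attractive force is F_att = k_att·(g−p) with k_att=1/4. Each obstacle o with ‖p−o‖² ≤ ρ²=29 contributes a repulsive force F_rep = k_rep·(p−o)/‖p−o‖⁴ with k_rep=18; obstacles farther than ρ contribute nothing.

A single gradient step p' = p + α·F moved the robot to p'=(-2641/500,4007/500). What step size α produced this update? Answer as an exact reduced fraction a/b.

α = 1/5

F_att = 1/4·(g−p) = 1/4·(14,1) = (3.5000,0.2500)
o1: d²=20 ≤ ρ²=29; F_rep = 18·(2,-4)/20² = (0.0900,-0.1800)
o2: d²=65 > ρ²=29 → inactive
o3: d²=625 > ρ²=29 → inactive
F = F_att + ΣF_rep = (3.5900,0.0700)
Δp = p'−p = (0.7180,0.0140); α = Δx/Fx = (359/500) / (359/100) = 1/5
check: Δy/Fy = (7/500) / (7/100) = 1/5 ✓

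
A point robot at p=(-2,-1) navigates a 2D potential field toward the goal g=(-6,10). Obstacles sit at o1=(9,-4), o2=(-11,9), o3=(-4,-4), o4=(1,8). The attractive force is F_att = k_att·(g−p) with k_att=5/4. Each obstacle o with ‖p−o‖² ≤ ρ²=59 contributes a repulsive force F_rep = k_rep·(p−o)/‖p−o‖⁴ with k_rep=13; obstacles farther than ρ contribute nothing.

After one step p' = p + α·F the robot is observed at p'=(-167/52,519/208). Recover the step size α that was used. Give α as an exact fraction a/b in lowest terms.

F_att = 5/4·(g−p) = 5/4·(-4,11) = (-5.0000,13.7500)
o1: d²=130 > ρ²=59 → inactive
o2: d²=181 > ρ²=59 → inactive
o3: d²=13 ≤ ρ²=59; F_rep = 13·(2,3)/13² = (0.1538,0.2308)
o4: d²=90 > ρ²=59 → inactive
F = F_att + ΣF_rep = (-4.8462,13.9808)
Δp = p'−p = (-1.2115,3.4952); α = Δx/Fx = (-63/52) / (-63/13) = 1/4
check: Δy/Fy = (727/208) / (727/52) = 1/4 ✓

α = 1/4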